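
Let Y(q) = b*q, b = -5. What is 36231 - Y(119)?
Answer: 36826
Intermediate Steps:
Y(q) = -5*q
36231 - Y(119) = 36231 - (-5)*119 = 36231 - 1*(-595) = 36231 + 595 = 36826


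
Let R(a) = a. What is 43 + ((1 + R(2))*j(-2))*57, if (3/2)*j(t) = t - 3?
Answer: -527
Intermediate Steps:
j(t) = -2 + 2*t/3 (j(t) = 2*(t - 3)/3 = 2*(-3 + t)/3 = -2 + 2*t/3)
43 + ((1 + R(2))*j(-2))*57 = 43 + ((1 + 2)*(-2 + (⅔)*(-2)))*57 = 43 + (3*(-2 - 4/3))*57 = 43 + (3*(-10/3))*57 = 43 - 10*57 = 43 - 570 = -527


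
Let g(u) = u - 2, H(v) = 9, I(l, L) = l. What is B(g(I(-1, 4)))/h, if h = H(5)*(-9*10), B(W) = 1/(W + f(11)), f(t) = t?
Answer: -1/6480 ≈ -0.00015432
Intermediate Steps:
g(u) = -2 + u
B(W) = 1/(11 + W) (B(W) = 1/(W + 11) = 1/(11 + W))
h = -810 (h = 9*(-9*10) = 9*(-90) = -810)
B(g(I(-1, 4)))/h = 1/((11 + (-2 - 1))*(-810)) = -1/810/(11 - 3) = -1/810/8 = (⅛)*(-1/810) = -1/6480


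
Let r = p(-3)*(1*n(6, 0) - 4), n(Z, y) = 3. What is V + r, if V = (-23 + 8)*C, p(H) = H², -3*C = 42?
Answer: 201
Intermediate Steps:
C = -14 (C = -⅓*42 = -14)
V = 210 (V = (-23 + 8)*(-14) = -15*(-14) = 210)
r = -9 (r = (-3)²*(1*3 - 4) = 9*(3 - 4) = 9*(-1) = -9)
V + r = 210 - 9 = 201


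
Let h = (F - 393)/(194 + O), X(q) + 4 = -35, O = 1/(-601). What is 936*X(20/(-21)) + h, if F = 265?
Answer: -4256187800/116593 ≈ -36505.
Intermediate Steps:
O = -1/601 ≈ -0.0016639
X(q) = -39 (X(q) = -4 - 35 = -39)
h = -76928/116593 (h = (265 - 393)/(194 - 1/601) = -128/116593/601 = -128*601/116593 = -76928/116593 ≈ -0.65980)
936*X(20/(-21)) + h = 936*(-39) - 76928/116593 = -36504 - 76928/116593 = -4256187800/116593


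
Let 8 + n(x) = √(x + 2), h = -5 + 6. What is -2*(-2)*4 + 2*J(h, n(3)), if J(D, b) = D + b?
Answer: 2 + 2*√5 ≈ 6.4721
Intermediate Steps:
h = 1
n(x) = -8 + √(2 + x) (n(x) = -8 + √(x + 2) = -8 + √(2 + x))
-2*(-2)*4 + 2*J(h, n(3)) = -2*(-2)*4 + 2*(1 + (-8 + √(2 + 3))) = 4*4 + 2*(1 + (-8 + √5)) = 16 + 2*(-7 + √5) = 16 + (-14 + 2*√5) = 2 + 2*√5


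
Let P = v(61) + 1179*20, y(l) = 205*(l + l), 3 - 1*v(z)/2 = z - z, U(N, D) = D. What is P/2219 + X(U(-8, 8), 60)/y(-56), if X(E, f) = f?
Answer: 3867153/363916 ≈ 10.626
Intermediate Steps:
v(z) = 6 (v(z) = 6 - 2*(z - z) = 6 - 2*0 = 6 + 0 = 6)
y(l) = 410*l (y(l) = 205*(2*l) = 410*l)
P = 23586 (P = 6 + 1179*20 = 6 + 23580 = 23586)
P/2219 + X(U(-8, 8), 60)/y(-56) = 23586/2219 + 60/((410*(-56))) = 23586*(1/2219) + 60/(-22960) = 23586/2219 + 60*(-1/22960) = 23586/2219 - 3/1148 = 3867153/363916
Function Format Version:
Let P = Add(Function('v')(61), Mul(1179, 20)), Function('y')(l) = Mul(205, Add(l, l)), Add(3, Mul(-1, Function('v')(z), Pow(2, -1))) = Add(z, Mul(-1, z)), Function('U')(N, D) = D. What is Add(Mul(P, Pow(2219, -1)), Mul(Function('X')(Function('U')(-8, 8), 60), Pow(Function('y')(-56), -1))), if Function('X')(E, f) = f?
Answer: Rational(3867153, 363916) ≈ 10.626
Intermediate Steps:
Function('v')(z) = 6 (Function('v')(z) = Add(6, Mul(-2, Add(z, Mul(-1, z)))) = Add(6, Mul(-2, 0)) = Add(6, 0) = 6)
Function('y')(l) = Mul(410, l) (Function('y')(l) = Mul(205, Mul(2, l)) = Mul(410, l))
P = 23586 (P = Add(6, Mul(1179, 20)) = Add(6, 23580) = 23586)
Add(Mul(P, Pow(2219, -1)), Mul(Function('X')(Function('U')(-8, 8), 60), Pow(Function('y')(-56), -1))) = Add(Mul(23586, Pow(2219, -1)), Mul(60, Pow(Mul(410, -56), -1))) = Add(Mul(23586, Rational(1, 2219)), Mul(60, Pow(-22960, -1))) = Add(Rational(23586, 2219), Mul(60, Rational(-1, 22960))) = Add(Rational(23586, 2219), Rational(-3, 1148)) = Rational(3867153, 363916)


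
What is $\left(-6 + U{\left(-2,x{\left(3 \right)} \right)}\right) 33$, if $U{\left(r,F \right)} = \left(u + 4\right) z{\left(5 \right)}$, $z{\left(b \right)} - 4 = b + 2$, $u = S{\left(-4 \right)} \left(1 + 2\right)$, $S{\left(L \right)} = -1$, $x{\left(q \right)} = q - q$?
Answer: $165$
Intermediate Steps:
$x{\left(q \right)} = 0$
$u = -3$ ($u = - (1 + 2) = \left(-1\right) 3 = -3$)
$z{\left(b \right)} = 6 + b$ ($z{\left(b \right)} = 4 + \left(b + 2\right) = 4 + \left(2 + b\right) = 6 + b$)
$U{\left(r,F \right)} = 11$ ($U{\left(r,F \right)} = \left(-3 + 4\right) \left(6 + 5\right) = 1 \cdot 11 = 11$)
$\left(-6 + U{\left(-2,x{\left(3 \right)} \right)}\right) 33 = \left(-6 + 11\right) 33 = 5 \cdot 33 = 165$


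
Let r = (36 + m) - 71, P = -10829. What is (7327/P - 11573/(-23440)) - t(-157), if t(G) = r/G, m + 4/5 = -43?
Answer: -1605295187/2344210960 ≈ -0.68479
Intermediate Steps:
m = -219/5 (m = -4/5 - 43 = -219/5 ≈ -43.800)
r = -394/5 (r = (36 - 219/5) - 71 = -39/5 - 71 = -394/5 ≈ -78.800)
t(G) = -394/(5*G)
(7327/P - 11573/(-23440)) - t(-157) = (7327/(-10829) - 11573/(-23440)) - (-394)/(5*(-157)) = (7327*(-1/10829) - 11573*(-1/23440)) - (-394)*(-1)/(5*157) = (-431/637 + 11573/23440) - 1*394/785 = -2730639/14931280 - 394/785 = -1605295187/2344210960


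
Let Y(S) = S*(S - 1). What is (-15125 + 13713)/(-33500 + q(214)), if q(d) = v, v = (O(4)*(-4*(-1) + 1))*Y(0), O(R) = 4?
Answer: 353/8375 ≈ 0.042149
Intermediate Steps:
Y(S) = S*(-1 + S)
v = 0 (v = (4*(-4*(-1) + 1))*(0*(-1 + 0)) = (4*(4 + 1))*(0*(-1)) = (4*5)*0 = 20*0 = 0)
q(d) = 0
(-15125 + 13713)/(-33500 + q(214)) = (-15125 + 13713)/(-33500 + 0) = -1412/(-33500) = -1412*(-1/33500) = 353/8375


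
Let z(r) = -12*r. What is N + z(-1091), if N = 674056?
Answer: 687148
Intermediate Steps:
N + z(-1091) = 674056 - 12*(-1091) = 674056 + 13092 = 687148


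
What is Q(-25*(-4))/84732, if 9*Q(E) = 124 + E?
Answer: 56/190647 ≈ 0.00029374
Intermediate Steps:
Q(E) = 124/9 + E/9 (Q(E) = (124 + E)/9 = 124/9 + E/9)
Q(-25*(-4))/84732 = (124/9 + (-25*(-4))/9)/84732 = (124/9 + (⅑)*100)*(1/84732) = (124/9 + 100/9)*(1/84732) = (224/9)*(1/84732) = 56/190647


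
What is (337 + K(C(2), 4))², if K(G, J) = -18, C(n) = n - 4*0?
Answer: 101761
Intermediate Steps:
C(n) = n (C(n) = n + 0 = n)
(337 + K(C(2), 4))² = (337 - 18)² = 319² = 101761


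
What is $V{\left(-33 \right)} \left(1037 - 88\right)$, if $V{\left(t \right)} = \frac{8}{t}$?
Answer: $- \frac{7592}{33} \approx -230.06$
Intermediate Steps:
$V{\left(-33 \right)} \left(1037 - 88\right) = \frac{8}{-33} \left(1037 - 88\right) = 8 \left(- \frac{1}{33}\right) 949 = \left(- \frac{8}{33}\right) 949 = - \frac{7592}{33}$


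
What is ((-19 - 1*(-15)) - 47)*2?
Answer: -102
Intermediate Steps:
((-19 - 1*(-15)) - 47)*2 = ((-19 + 15) - 47)*2 = (-4 - 47)*2 = -51*2 = -102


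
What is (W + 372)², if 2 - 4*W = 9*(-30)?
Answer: 193600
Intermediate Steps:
W = 68 (W = ½ - 9*(-30)/4 = ½ - ¼*(-270) = ½ + 135/2 = 68)
(W + 372)² = (68 + 372)² = 440² = 193600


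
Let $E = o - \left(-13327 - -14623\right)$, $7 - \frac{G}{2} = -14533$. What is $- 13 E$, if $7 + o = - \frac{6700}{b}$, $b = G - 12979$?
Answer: $\frac{272821939}{16101} \approx 16944.0$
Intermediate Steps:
$G = 29080$ ($G = 14 - -29066 = 14 + 29066 = 29080$)
$b = 16101$ ($b = 29080 - 12979 = 16101$)
$o = - \frac{119407}{16101}$ ($o = -7 - \frac{6700}{16101} = - \frac{119407}{16101} \approx -7.4161$)
$E = - \frac{20986303}{16101}$ ($E = - \frac{119407}{16101} - \left(-13327 - -14623\right) = - \frac{119407}{16101} - \left(-13327 + 14623\right) = - \frac{119407}{16101} - 1296 = - \frac{20986303}{16101} \approx -1303.4$)
$- 13 E = \left(-13\right) \left(- \frac{20986303}{16101}\right) = \frac{272821939}{16101}$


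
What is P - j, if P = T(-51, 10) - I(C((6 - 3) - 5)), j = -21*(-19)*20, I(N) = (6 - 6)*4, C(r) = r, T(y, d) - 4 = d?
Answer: -7966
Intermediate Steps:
T(y, d) = 4 + d
I(N) = 0 (I(N) = 0*4 = 0)
j = 7980 (j = 399*20 = 7980)
P = 14 (P = (4 + 10) - 1*0 = 14 + 0 = 14)
P - j = 14 - 1*7980 = 14 - 7980 = -7966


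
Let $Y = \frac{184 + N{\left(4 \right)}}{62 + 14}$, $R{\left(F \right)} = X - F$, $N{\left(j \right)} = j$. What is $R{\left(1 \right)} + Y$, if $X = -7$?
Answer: $- \frac{105}{19} \approx -5.5263$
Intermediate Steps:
$R{\left(F \right)} = -7 - F$
$Y = \frac{47}{19}$ ($Y = \frac{184 + 4}{62 + 14} = \frac{188}{76} = 188 \cdot \frac{1}{76} = \frac{47}{19} \approx 2.4737$)
$R{\left(1 \right)} + Y = \left(-7 - 1\right) + \frac{47}{19} = -8 + \frac{47}{19} = - \frac{105}{19}$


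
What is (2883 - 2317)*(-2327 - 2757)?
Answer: -2877544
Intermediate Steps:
(2883 - 2317)*(-2327 - 2757) = 566*(-5084) = -2877544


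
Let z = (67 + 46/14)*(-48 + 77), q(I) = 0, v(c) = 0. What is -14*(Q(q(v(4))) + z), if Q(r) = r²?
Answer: -28536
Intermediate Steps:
z = 14268/7 (z = (67 + 46*(1/14))*29 = (67 + 23/7)*29 = (492/7)*29 = 14268/7 ≈ 2038.3)
-14*(Q(q(v(4))) + z) = -14*(0² + 14268/7) = -14*(0 + 14268/7) = -14*14268/7 = -28536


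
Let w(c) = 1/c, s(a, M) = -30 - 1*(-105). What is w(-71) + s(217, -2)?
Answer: 5324/71 ≈ 74.986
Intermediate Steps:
s(a, M) = 75 (s(a, M) = -30 + 105 = 75)
w(-71) + s(217, -2) = 1/(-71) + 75 = -1/71 + 75 = 5324/71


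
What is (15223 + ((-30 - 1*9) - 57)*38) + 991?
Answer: 12566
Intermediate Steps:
(15223 + ((-30 - 1*9) - 57)*38) + 991 = (15223 + ((-30 - 9) - 57)*38) + 991 = (15223 + (-39 - 57)*38) + 991 = (15223 - 96*38) + 991 = (15223 - 3648) + 991 = 11575 + 991 = 12566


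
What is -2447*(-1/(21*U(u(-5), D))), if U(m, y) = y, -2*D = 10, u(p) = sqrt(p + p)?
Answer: -2447/105 ≈ -23.305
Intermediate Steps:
u(p) = sqrt(2)*sqrt(p) (u(p) = sqrt(2*p) = sqrt(2)*sqrt(p))
D = -5 (D = -1/2*10 = -5)
-2447*(-1/(21*U(u(-5), D))) = -2447/((-21*(-5))) = -2447/105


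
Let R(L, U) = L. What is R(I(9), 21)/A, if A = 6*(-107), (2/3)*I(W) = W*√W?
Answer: -27/428 ≈ -0.063084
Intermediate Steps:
I(W) = 3*W^(3/2)/2 (I(W) = 3*(W*√W)/2 = 3*W^(3/2)/2)
A = -642
R(I(9), 21)/A = (3*9^(3/2)/2)/(-642) = ((3/2)*27)*(-1/642) = (81/2)*(-1/642) = -27/428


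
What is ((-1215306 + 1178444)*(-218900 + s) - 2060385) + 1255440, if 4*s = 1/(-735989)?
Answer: 11876340748267621/1471978 ≈ 8.0683e+9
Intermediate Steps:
s = -1/2943956 (s = (¼)/(-735989) = (¼)*(-1/735989) = -1/2943956 ≈ -3.3968e-7)
((-1215306 + 1178444)*(-218900 + s) - 2060385) + 1255440 = ((-1215306 + 1178444)*(-218900 - 1/2943956) - 2060385) + 1255440 = (-36862*(-644431968401/2943956) - 2060385) + 1255440 = (11877525609598831/1471978 - 2060385) + 1255440 = 11874492768207301/1471978 + 1255440 = 11876340748267621/1471978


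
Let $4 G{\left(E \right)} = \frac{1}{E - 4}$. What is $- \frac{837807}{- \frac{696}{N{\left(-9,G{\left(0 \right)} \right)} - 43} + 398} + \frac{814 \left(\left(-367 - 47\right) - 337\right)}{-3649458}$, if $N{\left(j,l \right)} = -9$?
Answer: $- \frac{537091481819}{263747316} \approx -2036.4$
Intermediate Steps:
$G{\left(E \right)} = \frac{1}{4 \left(-4 + E\right)}$ ($G{\left(E \right)} = \frac{1}{4 \left(E - 4\right)} = \frac{1}{4 \left(-4 + E\right)}$)
$- \frac{837807}{- \frac{696}{N{\left(-9,G{\left(0 \right)} \right)} - 43} + 398} + \frac{814 \left(\left(-367 - 47\right) - 337\right)}{-3649458} = - \frac{837807}{- \frac{696}{-9 - 43} + 398} + \frac{814 \left(\left(-367 - 47\right) - 337\right)}{-3649458} = - \frac{837807}{- \frac{696}{-52} + 398} + 814 \left(\left(-367 - 47\right) - 337\right) \left(- \frac{1}{3649458}\right) = - \frac{837807}{\left(-696\right) \left(- \frac{1}{52}\right) + 398} + 814 \left(-414 - 337\right) \left(- \frac{1}{3649458}\right) = - \frac{837807}{\frac{174}{13} + 398} + 814 \left(-751\right) \left(- \frac{1}{3649458}\right) = - \frac{837807}{\frac{5348}{13}} - - \frac{8261}{49317} = \left(-837807\right) \frac{13}{5348} + \frac{8261}{49317} = - \frac{10891491}{5348} + \frac{8261}{49317} = - \frac{537091481819}{263747316}$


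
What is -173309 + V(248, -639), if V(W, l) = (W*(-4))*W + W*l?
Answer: -577797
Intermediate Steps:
V(W, l) = -4*W**2 + W*l (V(W, l) = (-4*W)*W + W*l = -4*W**2 + W*l)
-173309 + V(248, -639) = -173309 + 248*(-639 - 4*248) = -173309 + 248*(-639 - 992) = -173309 + 248*(-1631) = -173309 - 404488 = -577797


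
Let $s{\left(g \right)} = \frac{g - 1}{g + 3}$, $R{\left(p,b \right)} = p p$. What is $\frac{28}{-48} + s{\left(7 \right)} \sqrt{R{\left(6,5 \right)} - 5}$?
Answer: $- \frac{7}{12} + \frac{3 \sqrt{31}}{5} \approx 2.7573$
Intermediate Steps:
$R{\left(p,b \right)} = p^{2}$
$s{\left(g \right)} = \frac{-1 + g}{3 + g}$
$\frac{28}{-48} + s{\left(7 \right)} \sqrt{R{\left(6,5 \right)} - 5} = \frac{28}{-48} + \frac{-1 + 7}{3 + 7} \sqrt{6^{2} - 5} = 28 \left(- \frac{1}{48}\right) + \frac{1}{10} \cdot 6 \sqrt{36 - 5} = - \frac{7}{12} + \frac{1}{10} \cdot 6 \sqrt{31} = - \frac{7}{12} + \frac{3 \sqrt{31}}{5}$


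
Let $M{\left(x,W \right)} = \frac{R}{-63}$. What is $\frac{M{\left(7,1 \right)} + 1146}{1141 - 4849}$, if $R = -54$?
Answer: $- \frac{223}{721} \approx -0.30929$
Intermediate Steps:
$M{\left(x,W \right)} = \frac{6}{7}$ ($M{\left(x,W \right)} = - \frac{54}{-63} = \left(-54\right) \left(- \frac{1}{63}\right) = \frac{6}{7}$)
$\frac{M{\left(7,1 \right)} + 1146}{1141 - 4849} = \frac{\frac{6}{7} + 1146}{1141 - 4849} = \frac{8028}{7 \left(-3708\right)} = \frac{8028}{7} \left(- \frac{1}{3708}\right) = - \frac{223}{721}$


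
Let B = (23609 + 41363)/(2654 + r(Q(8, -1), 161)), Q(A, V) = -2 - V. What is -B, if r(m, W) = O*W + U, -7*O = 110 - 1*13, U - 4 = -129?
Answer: -32486/149 ≈ -218.03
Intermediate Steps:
U = -125 (U = 4 - 129 = -125)
O = -97/7 (O = -(110 - 1*13)/7 = -(110 - 13)/7 = -⅐*97 = -97/7 ≈ -13.857)
r(m, W) = -125 - 97*W/7 (r(m, W) = -97*W/7 - 125 = -125 - 97*W/7)
B = 32486/149 (B = (23609 + 41363)/(2654 + (-125 - 97/7*161)) = 64972/(2654 + (-125 - 2231)) = 64972/(2654 - 2356) = 64972/298 = 64972*(1/298) = 32486/149 ≈ 218.03)
-B = -1*32486/149 = -32486/149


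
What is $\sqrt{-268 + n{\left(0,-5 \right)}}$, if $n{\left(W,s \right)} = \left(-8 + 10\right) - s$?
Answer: $3 i \sqrt{29} \approx 16.155 i$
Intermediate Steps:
$n{\left(W,s \right)} = 2 - s$
$\sqrt{-268 + n{\left(0,-5 \right)}} = \sqrt{-268 + \left(2 - -5\right)} = \sqrt{-268 + \left(2 + 5\right)} = \sqrt{-268 + 7} = \sqrt{-261} = 3 i \sqrt{29}$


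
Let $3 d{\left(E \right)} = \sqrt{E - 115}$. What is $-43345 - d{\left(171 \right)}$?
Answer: $-43345 - \frac{2 \sqrt{14}}{3} \approx -43348.0$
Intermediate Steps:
$d{\left(E \right)} = \frac{\sqrt{-115 + E}}{3}$ ($d{\left(E \right)} = \frac{\sqrt{E - 115}}{3} = \frac{\sqrt{-115 + E}}{3}$)
$-43345 - d{\left(171 \right)} = -43345 - \frac{\sqrt{-115 + 171}}{3} = -43345 - \frac{\sqrt{56}}{3} = -43345 - \frac{2 \sqrt{14}}{3}$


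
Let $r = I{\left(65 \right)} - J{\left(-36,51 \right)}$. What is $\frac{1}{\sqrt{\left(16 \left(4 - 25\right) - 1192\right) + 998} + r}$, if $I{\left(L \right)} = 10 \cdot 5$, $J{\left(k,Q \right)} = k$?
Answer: $\frac{43}{3963} - \frac{i \sqrt{530}}{7926} \approx 0.01085 - 0.0029046 i$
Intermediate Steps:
$I{\left(L \right)} = 50$
$r = 86$ ($r = 50 - -36 = 50 + 36 = 86$)
$\frac{1}{\sqrt{\left(16 \left(4 - 25\right) - 1192\right) + 998} + r} = \frac{1}{\sqrt{\left(16 \left(4 - 25\right) - 1192\right) + 998} + 86} = \frac{1}{\sqrt{\left(16 \left(-21\right) - 1192\right) + 998} + 86} = \frac{1}{\sqrt{\left(-336 - 1192\right) + 998} + 86} = \frac{1}{\sqrt{-1528 + 998} + 86} = \frac{1}{\sqrt{-530} + 86} = \frac{1}{i \sqrt{530} + 86} = \frac{1}{86 + i \sqrt{530}}$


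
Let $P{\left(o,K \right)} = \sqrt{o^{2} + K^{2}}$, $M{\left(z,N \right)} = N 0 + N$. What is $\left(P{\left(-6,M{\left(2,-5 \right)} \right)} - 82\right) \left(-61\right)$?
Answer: $5002 - 61 \sqrt{61} \approx 4525.6$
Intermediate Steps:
$M{\left(z,N \right)} = N$ ($M{\left(z,N \right)} = 0 + N = N$)
$P{\left(o,K \right)} = \sqrt{K^{2} + o^{2}}$
$\left(P{\left(-6,M{\left(2,-5 \right)} \right)} - 82\right) \left(-61\right) = \left(\sqrt{\left(-5\right)^{2} + \left(-6\right)^{2}} - 82\right) \left(-61\right) = \left(\sqrt{25 + 36} - 82\right) \left(-61\right) = \left(\sqrt{61} - 82\right) \left(-61\right) = \left(-82 + \sqrt{61}\right) \left(-61\right) = 5002 - 61 \sqrt{61}$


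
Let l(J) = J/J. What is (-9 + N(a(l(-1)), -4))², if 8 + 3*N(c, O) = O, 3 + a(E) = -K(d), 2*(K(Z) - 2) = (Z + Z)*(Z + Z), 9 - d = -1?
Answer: 169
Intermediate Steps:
d = 10 (d = 9 - 1*(-1) = 9 + 1 = 10)
l(J) = 1
K(Z) = 2 + 2*Z² (K(Z) = 2 + ((Z + Z)*(Z + Z))/2 = 2 + ((2*Z)*(2*Z))/2 = 2 + (4*Z²)/2 = 2 + 2*Z²)
a(E) = -205 (a(E) = -3 - (2 + 2*10²) = -3 - (2 + 2*100) = -3 - (2 + 200) = -3 - 1*202 = -3 - 202 = -205)
N(c, O) = -8/3 + O/3
(-9 + N(a(l(-1)), -4))² = (-9 + (-8/3 + (⅓)*(-4)))² = (-9 + (-8/3 - 4/3))² = (-9 - 4)² = (-13)² = 169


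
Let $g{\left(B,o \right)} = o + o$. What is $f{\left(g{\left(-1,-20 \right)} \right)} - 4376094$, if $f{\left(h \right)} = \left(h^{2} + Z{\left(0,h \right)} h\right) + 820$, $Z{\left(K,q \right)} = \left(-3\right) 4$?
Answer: $-4373194$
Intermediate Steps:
$Z{\left(K,q \right)} = -12$
$g{\left(B,o \right)} = 2 o$
$f{\left(h \right)} = 820 + h^{2} - 12 h$ ($f{\left(h \right)} = \left(h^{2} - 12 h\right) + 820 = 820 + h^{2} - 12 h$)
$f{\left(g{\left(-1,-20 \right)} \right)} - 4376094 = \left(820 + \left(2 \left(-20\right)\right)^{2} - 12 \cdot 2 \left(-20\right)\right) - 4376094 = \left(820 + \left(-40\right)^{2} - -480\right) - 4376094 = \left(820 + 1600 + 480\right) - 4376094 = 2900 - 4376094 = -4373194$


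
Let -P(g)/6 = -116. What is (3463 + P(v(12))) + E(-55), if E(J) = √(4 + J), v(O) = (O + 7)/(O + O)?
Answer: 4159 + I*√51 ≈ 4159.0 + 7.1414*I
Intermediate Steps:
v(O) = (7 + O)/(2*O) (v(O) = (7 + O)/((2*O)) = (7 + O)*(1/(2*O)) = (7 + O)/(2*O))
P(g) = 696 (P(g) = -6*(-116) = 696)
(3463 + P(v(12))) + E(-55) = (3463 + 696) + √(4 - 55) = 4159 + √(-51) = 4159 + I*√51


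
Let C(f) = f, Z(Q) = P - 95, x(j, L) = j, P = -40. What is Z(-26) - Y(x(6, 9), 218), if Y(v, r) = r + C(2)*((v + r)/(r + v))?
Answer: -355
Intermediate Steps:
Z(Q) = -135 (Z(Q) = -40 - 95 = -135)
Y(v, r) = 2 + r (Y(v, r) = r + 2*((v + r)/(r + v)) = r + 2*((r + v)/(r + v)) = r + 2*1 = r + 2 = 2 + r)
Z(-26) - Y(x(6, 9), 218) = -135 - (2 + 218) = -135 - 1*220 = -135 - 220 = -355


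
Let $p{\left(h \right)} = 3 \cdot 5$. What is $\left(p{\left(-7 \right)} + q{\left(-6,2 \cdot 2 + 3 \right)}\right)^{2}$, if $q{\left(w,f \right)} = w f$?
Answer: $729$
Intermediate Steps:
$q{\left(w,f \right)} = f w$
$p{\left(h \right)} = 15$
$\left(p{\left(-7 \right)} + q{\left(-6,2 \cdot 2 + 3 \right)}\right)^{2} = \left(15 + \left(2 \cdot 2 + 3\right) \left(-6\right)\right)^{2} = \left(15 + \left(4 + 3\right) \left(-6\right)\right)^{2} = \left(15 + 7 \left(-6\right)\right)^{2} = \left(15 - 42\right)^{2} = \left(-27\right)^{2} = 729$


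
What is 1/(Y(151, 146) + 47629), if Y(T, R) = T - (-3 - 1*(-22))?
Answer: 1/47761 ≈ 2.0938e-5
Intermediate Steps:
Y(T, R) = -19 + T (Y(T, R) = T - (-3 + 22) = T - 1*19 = T - 19 = -19 + T)
1/(Y(151, 146) + 47629) = 1/((-19 + 151) + 47629) = 1/(132 + 47629) = 1/47761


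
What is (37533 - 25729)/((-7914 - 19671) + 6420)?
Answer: -11804/21165 ≈ -0.55771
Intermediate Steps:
(37533 - 25729)/((-7914 - 19671) + 6420) = 11804/(-27585 + 6420) = 11804/(-21165) = 11804*(-1/21165) = -11804/21165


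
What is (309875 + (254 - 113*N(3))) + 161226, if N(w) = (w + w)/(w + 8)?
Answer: 5184227/11 ≈ 4.7129e+5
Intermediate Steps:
N(w) = 2*w/(8 + w) (N(w) = (2*w)/(8 + w) = 2*w/(8 + w))
(309875 + (254 - 113*N(3))) + 161226 = (309875 + (254 - 226*3/(8 + 3))) + 161226 = (309875 + (254 - 226*3/11)) + 161226 = (309875 + (254 - 113*6/11)) + 161226 = (309875 + (254 - 678/11)) + 161226 = (309875 + 2116/11) + 161226 = 3410741/11 + 161226 = 5184227/11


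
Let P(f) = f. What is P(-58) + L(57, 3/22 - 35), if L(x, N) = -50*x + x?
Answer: -2851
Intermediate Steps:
L(x, N) = -49*x
P(-58) + L(57, 3/22 - 35) = -58 - 49*57 = -58 - 2793 = -2851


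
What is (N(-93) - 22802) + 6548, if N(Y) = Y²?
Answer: -7605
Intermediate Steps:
(N(-93) - 22802) + 6548 = ((-93)² - 22802) + 6548 = (8649 - 22802) + 6548 = -14153 + 6548 = -7605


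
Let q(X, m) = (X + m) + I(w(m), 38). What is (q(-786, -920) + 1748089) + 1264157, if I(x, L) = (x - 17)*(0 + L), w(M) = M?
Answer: 2974934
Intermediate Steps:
I(x, L) = L*(-17 + x) (I(x, L) = (-17 + x)*L = L*(-17 + x))
q(X, m) = -646 + X + 39*m (q(X, m) = (X + m) + 38*(-17 + m) = (X + m) + (-646 + 38*m) = -646 + X + 39*m)
(q(-786, -920) + 1748089) + 1264157 = ((-646 - 786 + 39*(-920)) + 1748089) + 1264157 = ((-646 - 786 - 35880) + 1748089) + 1264157 = (-37312 + 1748089) + 1264157 = 1710777 + 1264157 = 2974934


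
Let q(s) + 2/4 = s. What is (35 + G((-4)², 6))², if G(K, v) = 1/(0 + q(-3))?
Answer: 59049/49 ≈ 1205.1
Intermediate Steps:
q(s) = -½ + s
G(K, v) = -2/7 (G(K, v) = 1/(0 + (-½ - 3)) = 1/(0 - 7/2) = 1/(-7/2) = -2/7)
(35 + G((-4)², 6))² = (35 - 2/7)² = (243/7)² = 59049/49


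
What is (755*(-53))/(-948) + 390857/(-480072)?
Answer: 1569962387/37925688 ≈ 41.396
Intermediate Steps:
(755*(-53))/(-948) + 390857/(-480072) = -40015*(-1/948) + 390857*(-1/480072) = 40015/948 - 390857/480072 = 1569962387/37925688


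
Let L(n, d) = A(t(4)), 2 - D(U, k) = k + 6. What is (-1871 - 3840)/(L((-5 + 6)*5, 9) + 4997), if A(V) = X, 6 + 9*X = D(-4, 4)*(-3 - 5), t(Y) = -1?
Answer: -51399/45031 ≈ -1.1414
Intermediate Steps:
D(U, k) = -4 - k (D(U, k) = 2 - (k + 6) = 2 - (6 + k) = 2 + (-6 - k) = -4 - k)
X = 58/9 (X = -2/3 + ((-4 - 1*4)*(-3 - 5))/9 = -2/3 + ((-4 - 4)*(-8))/9 = -2/3 + (-8*(-8))/9 = -2/3 + (1/9)*64 = -2/3 + 64/9 = 58/9 ≈ 6.4444)
A(V) = 58/9
L(n, d) = 58/9
(-1871 - 3840)/(L((-5 + 6)*5, 9) + 4997) = (-1871 - 3840)/(58/9 + 4997) = -5711/45031/9 = -5711*9/45031 = -51399/45031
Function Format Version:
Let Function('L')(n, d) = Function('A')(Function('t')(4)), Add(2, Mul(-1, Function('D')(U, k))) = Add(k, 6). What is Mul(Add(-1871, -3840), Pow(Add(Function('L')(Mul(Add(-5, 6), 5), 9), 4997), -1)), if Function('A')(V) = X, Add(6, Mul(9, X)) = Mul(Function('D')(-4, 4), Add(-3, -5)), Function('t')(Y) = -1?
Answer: Rational(-51399, 45031) ≈ -1.1414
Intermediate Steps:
Function('D')(U, k) = Add(-4, Mul(-1, k)) (Function('D')(U, k) = Add(2, Mul(-1, Add(k, 6))) = Add(2, Mul(-1, Add(6, k))) = Add(2, Add(-6, Mul(-1, k))) = Add(-4, Mul(-1, k)))
X = Rational(58, 9) (X = Add(Rational(-2, 3), Mul(Rational(1, 9), Mul(Add(-4, Mul(-1, 4)), Add(-3, -5)))) = Add(Rational(-2, 3), Mul(Rational(1, 9), Mul(Add(-4, -4), -8))) = Add(Rational(-2, 3), Mul(Rational(1, 9), Mul(-8, -8))) = Add(Rational(-2, 3), Mul(Rational(1, 9), 64)) = Add(Rational(-2, 3), Rational(64, 9)) = Rational(58, 9) ≈ 6.4444)
Function('A')(V) = Rational(58, 9)
Function('L')(n, d) = Rational(58, 9)
Mul(Add(-1871, -3840), Pow(Add(Function('L')(Mul(Add(-5, 6), 5), 9), 4997), -1)) = Mul(Add(-1871, -3840), Pow(Add(Rational(58, 9), 4997), -1)) = Mul(-5711, Pow(Rational(45031, 9), -1)) = Mul(-5711, Rational(9, 45031)) = Rational(-51399, 45031)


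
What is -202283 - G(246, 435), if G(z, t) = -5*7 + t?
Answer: -202683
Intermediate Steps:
G(z, t) = -35 + t
-202283 - G(246, 435) = -202283 - (-35 + 435) = -202283 - 1*400 = -202283 - 400 = -202683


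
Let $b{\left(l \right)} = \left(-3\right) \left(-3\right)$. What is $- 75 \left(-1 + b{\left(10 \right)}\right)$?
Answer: $-600$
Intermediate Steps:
$b{\left(l \right)} = 9$
$- 75 \left(-1 + b{\left(10 \right)}\right) = - 75 \left(-1 + 9\right) = \left(-75\right) 8 = -600$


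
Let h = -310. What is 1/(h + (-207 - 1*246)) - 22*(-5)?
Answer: 83929/763 ≈ 110.00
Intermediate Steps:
1/(h + (-207 - 1*246)) - 22*(-5) = 1/(-310 + (-207 - 1*246)) - 22*(-5) = 1/(-310 + (-207 - 246)) + 110 = 1/(-310 - 453) + 110 = 1/(-763) + 110 = -1/763 + 110 = 83929/763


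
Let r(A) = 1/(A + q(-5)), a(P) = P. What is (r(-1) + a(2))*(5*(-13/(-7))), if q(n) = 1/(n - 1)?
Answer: 520/49 ≈ 10.612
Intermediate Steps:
q(n) = 1/(-1 + n)
r(A) = 1/(-⅙ + A) (r(A) = 1/(A + 1/(-1 - 5)) = 1/(A + 1/(-6)) = 1/(A - ⅙) = 1/(-⅙ + A))
(r(-1) + a(2))*(5*(-13/(-7))) = (6/(-1 + 6*(-1)) + 2)*(5*(-13/(-7))) = (6/(-1 - 6) + 2)*(5*(-13*(-⅐))) = (6/(-7) + 2)*(5*(13/7)) = (6*(-⅐) + 2)*(65/7) = (-6/7 + 2)*(65/7) = (8/7)*(65/7) = 520/49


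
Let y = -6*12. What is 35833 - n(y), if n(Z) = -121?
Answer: 35954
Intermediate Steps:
y = -72
35833 - n(y) = 35833 - 1*(-121) = 35833 + 121 = 35954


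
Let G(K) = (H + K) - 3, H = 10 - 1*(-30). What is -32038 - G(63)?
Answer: -32138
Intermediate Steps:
H = 40 (H = 10 + 30 = 40)
G(K) = 37 + K (G(K) = (40 + K) - 3 = 37 + K)
-32038 - G(63) = -32038 - (37 + 63) = -32038 - 1*100 = -32038 - 100 = -32138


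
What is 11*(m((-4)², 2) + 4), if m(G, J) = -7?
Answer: -33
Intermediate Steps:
11*(m((-4)², 2) + 4) = 11*(-7 + 4) = 11*(-3) = -33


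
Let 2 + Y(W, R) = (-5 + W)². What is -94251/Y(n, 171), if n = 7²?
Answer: -94251/1934 ≈ -48.734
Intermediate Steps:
n = 49
Y(W, R) = -2 + (-5 + W)²
-94251/Y(n, 171) = -94251/(-2 + (-5 + 49)²) = -94251/(-2 + 44²) = -94251/(-2 + 1936) = -94251/1934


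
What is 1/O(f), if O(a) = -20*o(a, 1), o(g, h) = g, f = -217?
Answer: 1/4340 ≈ 0.00023041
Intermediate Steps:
O(a) = -20*a
1/O(f) = 1/(-20*(-217)) = 1/4340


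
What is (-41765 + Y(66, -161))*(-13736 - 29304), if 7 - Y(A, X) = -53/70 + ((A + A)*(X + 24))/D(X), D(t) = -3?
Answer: 14396737968/7 ≈ 2.0567e+9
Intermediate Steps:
Y(A, X) = 543/70 + 2*A*(24 + X)/3 (Y(A, X) = 7 - (-53/70 + ((A + A)*(X + 24))/(-3)) = 7 - (-53*1/70 + ((2*A)*(24 + X))*(-1/3)) = 7 - (-53/70 + (2*A*(24 + X))*(-1/3)) = 7 - (-53/70 - 2*A*(24 + X)/3) = 7 + (53/70 + 2*A*(24 + X)/3) = 543/70 + 2*A*(24 + X)/3)
(-41765 + Y(66, -161))*(-13736 - 29304) = (-41765 + (543/70 + 16*66 + (2/3)*66*(-161)))*(-13736 - 29304) = (-41765 + (543/70 + 1056 - 7084))*(-43040) = (-41765 - 421417/70)*(-43040) = -3344967/70*(-43040) = 14396737968/7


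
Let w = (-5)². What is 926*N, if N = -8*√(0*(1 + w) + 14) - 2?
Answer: -1852 - 7408*√14 ≈ -29570.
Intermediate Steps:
w = 25
N = -2 - 8*√14 (N = -8*√(0*(1 + 25) + 14) - 2 = -8*√(0*26 + 14) - 2 = -8*√(0 + 14) - 2 = -8*√14 - 2 = -2 - 8*√14 ≈ -31.933)
926*N = 926*(-2 - 8*√14) = -1852 - 7408*√14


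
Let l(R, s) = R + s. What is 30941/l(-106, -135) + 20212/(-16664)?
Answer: -130117979/1004006 ≈ -129.60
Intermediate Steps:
30941/l(-106, -135) + 20212/(-16664) = 30941/(-106 - 135) + 20212/(-16664) = 30941/(-241) + 20212*(-1/16664) = 30941*(-1/241) - 5053/4166 = -30941/241 - 5053/4166 = -130117979/1004006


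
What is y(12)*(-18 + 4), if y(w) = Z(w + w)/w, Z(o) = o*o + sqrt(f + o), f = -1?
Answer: -672 - 7*sqrt(23)/6 ≈ -677.59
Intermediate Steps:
Z(o) = o**2 + sqrt(-1 + o) (Z(o) = o*o + sqrt(-1 + o) = o**2 + sqrt(-1 + o))
y(w) = (sqrt(-1 + 2*w) + 4*w**2)/w (y(w) = ((w + w)**2 + sqrt(-1 + (w + w)))/w = ((2*w)**2 + sqrt(-1 + 2*w))/w = (4*w**2 + sqrt(-1 + 2*w))/w = (sqrt(-1 + 2*w) + 4*w**2)/w)
y(12)*(-18 + 4) = (4*12 + sqrt(-1 + 2*12)/12)*(-18 + 4) = (48 + sqrt(-1 + 24)/12)*(-14) = (48 + sqrt(23)/12)*(-14) = -672 - 7*sqrt(23)/6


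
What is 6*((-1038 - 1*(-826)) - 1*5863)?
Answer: -36450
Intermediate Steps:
6*((-1038 - 1*(-826)) - 1*5863) = 6*((-1038 + 826) - 5863) = 6*(-212 - 5863) = 6*(-6075) = -36450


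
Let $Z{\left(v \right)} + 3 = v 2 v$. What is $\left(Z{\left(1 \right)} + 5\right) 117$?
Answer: $468$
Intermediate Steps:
$Z{\left(v \right)} = -3 + 2 v^{2}$ ($Z{\left(v \right)} = -3 + v 2 v = -3 + 2 v^{2}$)
$\left(Z{\left(1 \right)} + 5\right) 117 = \left(\left(-3 + 2 \cdot 1^{2}\right) + 5\right) 117 = \left(\left(-3 + 2 \cdot 1\right) + 5\right) 117 = \left(\left(-3 + 2\right) + 5\right) 117 = \left(-1 + 5\right) 117 = 4 \cdot 117 = 468$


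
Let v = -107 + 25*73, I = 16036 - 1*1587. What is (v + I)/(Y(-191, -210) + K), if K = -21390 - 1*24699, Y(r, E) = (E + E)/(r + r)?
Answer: -1029299/2934263 ≈ -0.35079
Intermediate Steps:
I = 14449 (I = 16036 - 1587 = 14449)
Y(r, E) = E/r (Y(r, E) = (2*E)/((2*r)) = (2*E)*(1/(2*r)) = E/r)
K = -46089 (K = -21390 - 24699 = -46089)
v = 1718 (v = -107 + 1825 = 1718)
(v + I)/(Y(-191, -210) + K) = (1718 + 14449)/(-210/(-191) - 46089) = 16167/(-210*(-1/191) - 46089) = 16167/(210/191 - 46089) = 16167/(-8802789/191) = 16167*(-191/8802789) = -1029299/2934263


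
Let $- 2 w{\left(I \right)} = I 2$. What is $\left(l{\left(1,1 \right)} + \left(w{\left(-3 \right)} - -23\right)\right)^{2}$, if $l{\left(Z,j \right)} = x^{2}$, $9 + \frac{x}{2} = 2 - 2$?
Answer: $122500$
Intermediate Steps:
$x = -18$ ($x = -18 + 2 \left(2 - 2\right) = -18 + 2 \cdot 0 = -18 + 0 = -18$)
$w{\left(I \right)} = - I$ ($w{\left(I \right)} = - \frac{I 2}{2} = - \frac{2 I}{2} = - I$)
$l{\left(Z,j \right)} = 324$ ($l{\left(Z,j \right)} = \left(-18\right)^{2} = 324$)
$\left(l{\left(1,1 \right)} + \left(w{\left(-3 \right)} - -23\right)\right)^{2} = \left(324 - -26\right)^{2} = \left(324 + \left(3 + 23\right)\right)^{2} = \left(324 + 26\right)^{2} = 350^{2} = 122500$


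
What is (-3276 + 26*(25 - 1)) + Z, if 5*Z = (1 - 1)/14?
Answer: -2652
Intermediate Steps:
Z = 0 (Z = ((1 - 1)/14)/5 = ((1/14)*0)/5 = (⅕)*0 = 0)
(-3276 + 26*(25 - 1)) + Z = (-3276 + 26*(25 - 1)) + 0 = (-3276 + 26*24) + 0 = (-3276 + 624) + 0 = -2652 + 0 = -2652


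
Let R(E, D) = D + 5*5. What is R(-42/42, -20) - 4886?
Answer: -4881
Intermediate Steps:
R(E, D) = 25 + D (R(E, D) = D + 25 = 25 + D)
R(-42/42, -20) - 4886 = (25 - 20) - 4886 = 5 - 4886 = -4881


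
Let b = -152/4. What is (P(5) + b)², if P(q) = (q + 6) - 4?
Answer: 961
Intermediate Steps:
P(q) = 2 + q (P(q) = (6 + q) - 4 = 2 + q)
b = -38 (b = -152*¼ = -38)
(P(5) + b)² = ((2 + 5) - 38)² = (7 - 38)² = (-31)² = 961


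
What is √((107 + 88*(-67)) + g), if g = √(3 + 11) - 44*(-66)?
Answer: √(-2885 + √14) ≈ 53.677*I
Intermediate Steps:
g = 2904 + √14 (g = √14 + 2904 = 2904 + √14 ≈ 2907.7)
√((107 + 88*(-67)) + g) = √((107 + 88*(-67)) + (2904 + √14)) = √((107 - 5896) + (2904 + √14)) = √(-5789 + (2904 + √14)) = √(-2885 + √14)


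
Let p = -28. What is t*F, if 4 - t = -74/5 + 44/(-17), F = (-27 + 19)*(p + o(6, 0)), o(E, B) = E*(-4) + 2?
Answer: 145440/17 ≈ 8555.3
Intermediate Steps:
o(E, B) = 2 - 4*E (o(E, B) = -4*E + 2 = 2 - 4*E)
F = 400 (F = (-27 + 19)*(-28 + (2 - 4*6)) = -8*(-28 + (2 - 24)) = -8*(-28 - 22) = -8*(-50) = 400)
t = 1818/85 (t = 4 - (-74/5 + 44/(-17)) = 4 - (-74*⅕ + 44*(-1/17)) = 4 - (-74/5 - 44/17) = 4 - 1*(-1478/85) = 4 + 1478/85 = 1818/85 ≈ 21.388)
t*F = (1818/85)*400 = 145440/17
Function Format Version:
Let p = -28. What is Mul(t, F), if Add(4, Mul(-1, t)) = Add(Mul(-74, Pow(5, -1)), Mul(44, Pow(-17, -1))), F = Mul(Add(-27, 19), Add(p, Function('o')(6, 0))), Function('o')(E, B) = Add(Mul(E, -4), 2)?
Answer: Rational(145440, 17) ≈ 8555.3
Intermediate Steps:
Function('o')(E, B) = Add(2, Mul(-4, E)) (Function('o')(E, B) = Add(Mul(-4, E), 2) = Add(2, Mul(-4, E)))
F = 400 (F = Mul(Add(-27, 19), Add(-28, Add(2, Mul(-4, 6)))) = Mul(-8, Add(-28, Add(2, -24))) = Mul(-8, Add(-28, -22)) = Mul(-8, -50) = 400)
t = Rational(1818, 85) (t = Add(4, Mul(-1, Add(Mul(-74, Pow(5, -1)), Mul(44, Pow(-17, -1))))) = Add(4, Mul(-1, Add(Mul(-74, Rational(1, 5)), Mul(44, Rational(-1, 17))))) = Add(4, Mul(-1, Add(Rational(-74, 5), Rational(-44, 17)))) = Add(4, Mul(-1, Rational(-1478, 85))) = Add(4, Rational(1478, 85)) = Rational(1818, 85) ≈ 21.388)
Mul(t, F) = Mul(Rational(1818, 85), 400) = Rational(145440, 17)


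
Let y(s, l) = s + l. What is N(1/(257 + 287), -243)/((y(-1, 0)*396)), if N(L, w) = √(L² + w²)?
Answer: -√17474724865/215424 ≈ -0.61364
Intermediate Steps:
y(s, l) = l + s
N(1/(257 + 287), -243)/((y(-1, 0)*396)) = √((1/(257 + 287))² + (-243)²)/(((0 - 1)*396)) = √((1/544)² + 59049)/((-1*396)) = √((1/544)² + 59049)/(-396) = √(1/295936 + 59049)*(-1/396) = √(17474724865/295936)*(-1/396) = (√17474724865/544)*(-1/396) = -√17474724865/215424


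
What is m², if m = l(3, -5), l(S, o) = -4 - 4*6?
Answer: 784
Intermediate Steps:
l(S, o) = -28 (l(S, o) = -4 - 24 = -28)
m = -28
m² = (-28)² = 784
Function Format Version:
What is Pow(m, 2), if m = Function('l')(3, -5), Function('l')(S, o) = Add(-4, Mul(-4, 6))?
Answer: 784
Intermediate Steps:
Function('l')(S, o) = -28 (Function('l')(S, o) = Add(-4, -24) = -28)
m = -28
Pow(m, 2) = Pow(-28, 2) = 784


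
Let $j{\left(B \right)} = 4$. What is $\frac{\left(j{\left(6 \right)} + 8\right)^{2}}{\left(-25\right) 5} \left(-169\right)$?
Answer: $\frac{24336}{125} \approx 194.69$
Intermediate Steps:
$\frac{\left(j{\left(6 \right)} + 8\right)^{2}}{\left(-25\right) 5} \left(-169\right) = \frac{\left(4 + 8\right)^{2}}{\left(-25\right) 5} \left(-169\right) = \frac{12^{2}}{-125} \left(-169\right) = 144 \left(- \frac{1}{125}\right) \left(-169\right) = \left(- \frac{144}{125}\right) \left(-169\right) = \frac{24336}{125}$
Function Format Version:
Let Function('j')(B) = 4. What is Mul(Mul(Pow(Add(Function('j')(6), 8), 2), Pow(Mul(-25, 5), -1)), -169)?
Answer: Rational(24336, 125) ≈ 194.69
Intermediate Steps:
Mul(Mul(Pow(Add(Function('j')(6), 8), 2), Pow(Mul(-25, 5), -1)), -169) = Mul(Mul(Pow(Add(4, 8), 2), Pow(Mul(-25, 5), -1)), -169) = Mul(Mul(Pow(12, 2), Pow(-125, -1)), -169) = Mul(Mul(144, Rational(-1, 125)), -169) = Mul(Rational(-144, 125), -169) = Rational(24336, 125)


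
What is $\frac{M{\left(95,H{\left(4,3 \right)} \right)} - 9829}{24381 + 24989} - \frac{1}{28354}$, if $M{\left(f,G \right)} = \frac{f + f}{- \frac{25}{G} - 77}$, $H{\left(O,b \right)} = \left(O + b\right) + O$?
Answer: $- \frac{60780317213}{305164461640} \approx -0.19917$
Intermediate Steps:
$H{\left(O,b \right)} = b + 2 O$
$M{\left(f,G \right)} = \frac{2 f}{-77 - \frac{25}{G}}$
$\frac{M{\left(95,H{\left(4,3 \right)} \right)} - 9829}{24381 + 24989} - \frac{1}{28354} = \frac{\left(-2\right) \left(3 + 2 \cdot 4\right) 95 \frac{1}{25 + 77 \left(3 + 2 \cdot 4\right)} - 9829}{24381 + 24989} - \frac{1}{28354} = \frac{\left(-2\right) \left(3 + 8\right) 95 \frac{1}{25 + 77 \left(3 + 8\right)} - 9829}{49370} - \frac{1}{28354} = \left(\left(-2\right) 11 \cdot 95 \frac{1}{25 + 77 \cdot 11} - 9829\right) \frac{1}{49370} - \frac{1}{28354} = \left(\left(-2\right) 11 \cdot 95 \frac{1}{25 + 847} - 9829\right) \frac{1}{49370} - \frac{1}{28354} = \left(\left(-2\right) 11 \cdot 95 \cdot \frac{1}{872} - 9829\right) \frac{1}{49370} - \frac{1}{28354} = \left(- \frac{1045}{436} - 9829\right) \frac{1}{49370} - \frac{1}{28354} = \left(- \frac{4286489}{436}\right) \frac{1}{49370} - \frac{1}{28354} = - \frac{4286489}{21525320} - \frac{1}{28354} = - \frac{60780317213}{305164461640}$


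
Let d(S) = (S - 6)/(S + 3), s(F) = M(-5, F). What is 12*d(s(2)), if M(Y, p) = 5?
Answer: -3/2 ≈ -1.5000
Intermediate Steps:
s(F) = 5
d(S) = (-6 + S)/(3 + S)
12*d(s(2)) = 12*((-6 + 5)/(3 + 5)) = 12*(-1/8) = 12*((⅛)*(-1)) = 12*(-⅛) = -3/2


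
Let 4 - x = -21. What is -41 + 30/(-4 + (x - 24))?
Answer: -51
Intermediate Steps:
x = 25 (x = 4 - 1*(-21) = 4 + 21 = 25)
-41 + 30/(-4 + (x - 24)) = -41 + 30/(-4 + (25 - 24)) = -41 + 30/(-4 + 1) = -41 + 30/(-3) = -41 - ⅓*30 = -41 - 10 = -51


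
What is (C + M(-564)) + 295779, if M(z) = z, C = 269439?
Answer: 564654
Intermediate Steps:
(C + M(-564)) + 295779 = (269439 - 564) + 295779 = 268875 + 295779 = 564654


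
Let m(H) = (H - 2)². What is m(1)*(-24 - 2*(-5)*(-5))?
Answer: -74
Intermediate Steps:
m(H) = (-2 + H)²
m(1)*(-24 - 2*(-5)*(-5)) = (-2 + 1)²*(-24 - 2*(-5)*(-5)) = (-1)²*(-24 + 10*(-5)) = 1*(-24 - 50) = 1*(-74) = -74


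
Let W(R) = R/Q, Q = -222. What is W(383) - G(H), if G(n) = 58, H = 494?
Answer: -13259/222 ≈ -59.725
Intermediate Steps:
W(R) = -R/222 (W(R) = R/(-222) = R*(-1/222) = -R/222)
W(383) - G(H) = -1/222*383 - 1*58 = -383/222 - 58 = -13259/222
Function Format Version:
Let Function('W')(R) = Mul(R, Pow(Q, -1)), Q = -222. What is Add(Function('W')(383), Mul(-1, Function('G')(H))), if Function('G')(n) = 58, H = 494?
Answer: Rational(-13259, 222) ≈ -59.725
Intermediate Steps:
Function('W')(R) = Mul(Rational(-1, 222), R) (Function('W')(R) = Mul(R, Pow(-222, -1)) = Mul(R, Rational(-1, 222)) = Mul(Rational(-1, 222), R))
Add(Function('W')(383), Mul(-1, Function('G')(H))) = Add(Mul(Rational(-1, 222), 383), Mul(-1, 58)) = Add(Rational(-383, 222), -58) = Rational(-13259, 222)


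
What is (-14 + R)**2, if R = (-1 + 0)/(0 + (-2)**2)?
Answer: 3249/16 ≈ 203.06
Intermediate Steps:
R = -1/4 (R = -1/(0 + 4) = -1/4 ≈ -0.25000)
(-14 + R)**2 = (-14 - 1/4)**2 = (-57/4)**2 = 3249/16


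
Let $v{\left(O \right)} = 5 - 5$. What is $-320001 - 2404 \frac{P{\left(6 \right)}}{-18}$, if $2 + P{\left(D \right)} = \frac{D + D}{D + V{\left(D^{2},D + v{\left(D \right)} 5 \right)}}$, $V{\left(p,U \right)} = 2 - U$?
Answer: $- \frac{2875201}{9} \approx -3.1947 \cdot 10^{5}$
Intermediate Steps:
$v{\left(O \right)} = 0$ ($v{\left(O \right)} = 5 - 5 = 0$)
$P{\left(D \right)} = -2 + D$ ($P{\left(D \right)} = -2 + \frac{D + D}{D - \left(-2 + D\right)} = -2 + \frac{2 D}{D - \left(-2 + D\right)} = -2 + \frac{2 D}{2} = -2 + 2 D \frac{1}{2} = -2 + D$)
$-320001 - 2404 \frac{P{\left(6 \right)}}{-18} = -320001 - 2404 \frac{-2 + 6}{-18} = -320001 - 2404 \cdot 4 \left(- \frac{1}{18}\right) = -320001 - 2404 \left(- \frac{2}{9}\right) = -320001 - - \frac{4808}{9} = -320001 + \frac{4808}{9} = - \frac{2875201}{9}$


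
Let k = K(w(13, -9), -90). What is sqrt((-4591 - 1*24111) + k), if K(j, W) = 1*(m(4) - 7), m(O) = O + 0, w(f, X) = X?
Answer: I*sqrt(28705) ≈ 169.43*I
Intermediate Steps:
m(O) = O
K(j, W) = -3 (K(j, W) = 1*(4 - 7) = 1*(-3) = -3)
k = -3
sqrt((-4591 - 1*24111) + k) = sqrt((-4591 - 1*24111) - 3) = sqrt((-4591 - 24111) - 3) = sqrt(-28702 - 3) = sqrt(-28705) = I*sqrt(28705)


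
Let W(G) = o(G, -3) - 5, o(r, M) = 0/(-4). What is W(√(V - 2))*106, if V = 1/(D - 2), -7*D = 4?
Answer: -530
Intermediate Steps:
D = -4/7 (D = -⅐*4 = -4/7 ≈ -0.57143)
V = -7/18 (V = 1/(-4/7 - 2) = 1/(-18/7) = -7/18 ≈ -0.38889)
o(r, M) = 0 (o(r, M) = 0*(-¼) = 0)
W(G) = -5 (W(G) = 0 - 5 = -5)
W(√(V - 2))*106 = -5*106 = -530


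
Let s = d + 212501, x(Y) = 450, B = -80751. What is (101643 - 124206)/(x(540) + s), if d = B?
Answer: -22563/132200 ≈ -0.17067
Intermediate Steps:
d = -80751
s = 131750 (s = -80751 + 212501 = 131750)
(101643 - 124206)/(x(540) + s) = (101643 - 124206)/(450 + 131750) = -22563/132200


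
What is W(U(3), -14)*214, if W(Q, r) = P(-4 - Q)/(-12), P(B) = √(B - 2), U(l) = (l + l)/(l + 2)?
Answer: -107*I*√5/5 ≈ -47.852*I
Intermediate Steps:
U(l) = 2*l/(2 + l) (U(l) = (2*l)/(2 + l) = 2*l/(2 + l))
P(B) = √(-2 + B)
W(Q, r) = -√(-6 - Q)/12 (W(Q, r) = √(-2 + (-4 - Q))/(-12) = √(-6 - Q)*(-1/12) = -√(-6 - Q)/12)
W(U(3), -14)*214 = -√(-6 - 2*3/(2 + 3))/12*214 = -√(-6 - 2*3/5)/12*214 = -√(-6 - 1*6/5)/12*214 = -√(-6 - 6/5)/12*214 = -I*√5/10*214 = -107*I*√5/5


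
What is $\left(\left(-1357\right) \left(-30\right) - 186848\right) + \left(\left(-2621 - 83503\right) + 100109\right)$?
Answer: $-132153$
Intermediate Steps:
$\left(\left(-1357\right) \left(-30\right) - 186848\right) + \left(\left(-2621 - 83503\right) + 100109\right) = \left(40710 - 186848\right) + \left(-86124 + 100109\right) = -146138 + 13985 = -132153$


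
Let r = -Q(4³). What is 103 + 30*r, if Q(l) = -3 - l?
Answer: 2113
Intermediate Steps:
r = 67 (r = -(-3 - 1*4³) = -(-3 - 1*64) = -(-3 - 64) = -1*(-67) = 67)
103 + 30*r = 103 + 30*67 = 103 + 2010 = 2113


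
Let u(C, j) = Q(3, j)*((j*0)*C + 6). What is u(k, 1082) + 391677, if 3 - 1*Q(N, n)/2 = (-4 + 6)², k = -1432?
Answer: 391665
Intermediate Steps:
Q(N, n) = -2 (Q(N, n) = 6 - 2*(-4 + 6)² = 6 - 2*2² = 6 - 2*4 = 6 - 8 = -2)
u(C, j) = -12 (u(C, j) = -2*((j*0)*C + 6) = -2*(0*C + 6) = -2*(0 + 6) = -2*6 = -12)
u(k, 1082) + 391677 = -12 + 391677 = 391665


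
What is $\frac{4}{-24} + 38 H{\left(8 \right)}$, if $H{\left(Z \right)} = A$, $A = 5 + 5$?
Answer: $\frac{2279}{6} \approx 379.83$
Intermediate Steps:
$A = 10$
$H{\left(Z \right)} = 10$
$\frac{4}{-24} + 38 H{\left(8 \right)} = \frac{4}{-24} + 38 \cdot 10 = 4 \left(- \frac{1}{24}\right) + 380 = - \frac{1}{6} + 380 = \frac{2279}{6}$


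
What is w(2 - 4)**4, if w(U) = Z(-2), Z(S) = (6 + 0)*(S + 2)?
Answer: 0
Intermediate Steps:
Z(S) = 12 + 6*S (Z(S) = 6*(2 + S) = 12 + 6*S)
w(U) = 0 (w(U) = 12 + 6*(-2) = 12 - 12 = 0)
w(2 - 4)**4 = 0**4 = 0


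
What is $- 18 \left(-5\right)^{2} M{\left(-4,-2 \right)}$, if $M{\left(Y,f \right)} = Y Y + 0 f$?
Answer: $-7200$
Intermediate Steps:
$M{\left(Y,f \right)} = Y^{2}$ ($M{\left(Y,f \right)} = Y^{2} + 0 = Y^{2}$)
$- 18 \left(-5\right)^{2} M{\left(-4,-2 \right)} = - 18 \left(-5\right)^{2} \left(-4\right)^{2} = \left(-18\right) 25 \cdot 16 = \left(-450\right) 16 = -7200$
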